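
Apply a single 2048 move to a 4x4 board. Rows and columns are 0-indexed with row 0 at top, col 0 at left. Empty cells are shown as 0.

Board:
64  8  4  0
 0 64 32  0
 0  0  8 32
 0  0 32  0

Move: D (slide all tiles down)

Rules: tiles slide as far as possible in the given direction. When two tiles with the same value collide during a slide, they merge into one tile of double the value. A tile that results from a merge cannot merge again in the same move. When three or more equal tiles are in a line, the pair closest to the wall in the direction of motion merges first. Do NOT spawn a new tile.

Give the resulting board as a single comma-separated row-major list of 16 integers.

Answer: 0, 0, 4, 0, 0, 0, 32, 0, 0, 8, 8, 0, 64, 64, 32, 32

Derivation:
Slide down:
col 0: [64, 0, 0, 0] -> [0, 0, 0, 64]
col 1: [8, 64, 0, 0] -> [0, 0, 8, 64]
col 2: [4, 32, 8, 32] -> [4, 32, 8, 32]
col 3: [0, 0, 32, 0] -> [0, 0, 0, 32]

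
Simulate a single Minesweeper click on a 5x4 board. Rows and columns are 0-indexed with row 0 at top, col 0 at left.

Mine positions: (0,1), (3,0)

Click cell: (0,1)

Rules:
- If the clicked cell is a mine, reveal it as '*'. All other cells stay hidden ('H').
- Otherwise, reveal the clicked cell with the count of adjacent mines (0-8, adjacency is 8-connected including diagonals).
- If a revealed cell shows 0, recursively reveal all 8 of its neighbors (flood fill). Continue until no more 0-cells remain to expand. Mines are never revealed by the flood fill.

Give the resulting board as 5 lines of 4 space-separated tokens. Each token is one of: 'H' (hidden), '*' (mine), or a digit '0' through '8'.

H * H H
H H H H
H H H H
H H H H
H H H H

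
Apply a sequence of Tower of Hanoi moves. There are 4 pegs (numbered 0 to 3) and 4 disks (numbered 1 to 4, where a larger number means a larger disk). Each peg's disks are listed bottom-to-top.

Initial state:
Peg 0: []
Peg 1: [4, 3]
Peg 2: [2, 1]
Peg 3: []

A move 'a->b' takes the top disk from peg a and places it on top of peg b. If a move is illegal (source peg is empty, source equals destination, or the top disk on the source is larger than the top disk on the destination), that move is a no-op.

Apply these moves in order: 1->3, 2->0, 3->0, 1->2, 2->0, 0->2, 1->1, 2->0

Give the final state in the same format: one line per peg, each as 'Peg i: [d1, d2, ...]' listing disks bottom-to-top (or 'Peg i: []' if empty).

After move 1 (1->3):
Peg 0: []
Peg 1: [4]
Peg 2: [2, 1]
Peg 3: [3]

After move 2 (2->0):
Peg 0: [1]
Peg 1: [4]
Peg 2: [2]
Peg 3: [3]

After move 3 (3->0):
Peg 0: [1]
Peg 1: [4]
Peg 2: [2]
Peg 3: [3]

After move 4 (1->2):
Peg 0: [1]
Peg 1: [4]
Peg 2: [2]
Peg 3: [3]

After move 5 (2->0):
Peg 0: [1]
Peg 1: [4]
Peg 2: [2]
Peg 3: [3]

After move 6 (0->2):
Peg 0: []
Peg 1: [4]
Peg 2: [2, 1]
Peg 3: [3]

After move 7 (1->1):
Peg 0: []
Peg 1: [4]
Peg 2: [2, 1]
Peg 3: [3]

After move 8 (2->0):
Peg 0: [1]
Peg 1: [4]
Peg 2: [2]
Peg 3: [3]

Answer: Peg 0: [1]
Peg 1: [4]
Peg 2: [2]
Peg 3: [3]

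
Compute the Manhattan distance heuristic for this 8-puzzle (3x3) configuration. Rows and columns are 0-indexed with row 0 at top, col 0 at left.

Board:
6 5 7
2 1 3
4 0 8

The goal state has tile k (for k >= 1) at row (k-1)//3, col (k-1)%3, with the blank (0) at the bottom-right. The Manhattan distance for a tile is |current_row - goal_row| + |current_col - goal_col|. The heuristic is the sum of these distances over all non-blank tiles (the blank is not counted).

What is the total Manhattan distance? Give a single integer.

Tile 6: (0,0)->(1,2) = 3
Tile 5: (0,1)->(1,1) = 1
Tile 7: (0,2)->(2,0) = 4
Tile 2: (1,0)->(0,1) = 2
Tile 1: (1,1)->(0,0) = 2
Tile 3: (1,2)->(0,2) = 1
Tile 4: (2,0)->(1,0) = 1
Tile 8: (2,2)->(2,1) = 1
Sum: 3 + 1 + 4 + 2 + 2 + 1 + 1 + 1 = 15

Answer: 15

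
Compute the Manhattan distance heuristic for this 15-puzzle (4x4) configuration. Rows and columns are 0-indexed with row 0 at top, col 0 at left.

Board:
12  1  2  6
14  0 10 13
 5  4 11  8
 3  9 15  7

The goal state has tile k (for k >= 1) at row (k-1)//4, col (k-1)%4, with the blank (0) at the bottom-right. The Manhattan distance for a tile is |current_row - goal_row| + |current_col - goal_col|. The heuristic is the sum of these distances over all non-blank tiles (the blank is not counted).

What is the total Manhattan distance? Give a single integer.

Tile 12: (0,0)->(2,3) = 5
Tile 1: (0,1)->(0,0) = 1
Tile 2: (0,2)->(0,1) = 1
Tile 6: (0,3)->(1,1) = 3
Tile 14: (1,0)->(3,1) = 3
Tile 10: (1,2)->(2,1) = 2
Tile 13: (1,3)->(3,0) = 5
Tile 5: (2,0)->(1,0) = 1
Tile 4: (2,1)->(0,3) = 4
Tile 11: (2,2)->(2,2) = 0
Tile 8: (2,3)->(1,3) = 1
Tile 3: (3,0)->(0,2) = 5
Tile 9: (3,1)->(2,0) = 2
Tile 15: (3,2)->(3,2) = 0
Tile 7: (3,3)->(1,2) = 3
Sum: 5 + 1 + 1 + 3 + 3 + 2 + 5 + 1 + 4 + 0 + 1 + 5 + 2 + 0 + 3 = 36

Answer: 36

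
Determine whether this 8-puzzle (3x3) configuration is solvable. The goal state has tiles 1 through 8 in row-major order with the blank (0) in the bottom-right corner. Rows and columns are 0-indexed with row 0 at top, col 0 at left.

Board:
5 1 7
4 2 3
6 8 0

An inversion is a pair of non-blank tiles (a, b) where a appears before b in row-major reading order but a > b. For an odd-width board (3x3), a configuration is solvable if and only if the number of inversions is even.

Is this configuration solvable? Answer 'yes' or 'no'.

Answer: yes

Derivation:
Inversions (pairs i<j in row-major order where tile[i] > tile[j] > 0): 10
10 is even, so the puzzle is solvable.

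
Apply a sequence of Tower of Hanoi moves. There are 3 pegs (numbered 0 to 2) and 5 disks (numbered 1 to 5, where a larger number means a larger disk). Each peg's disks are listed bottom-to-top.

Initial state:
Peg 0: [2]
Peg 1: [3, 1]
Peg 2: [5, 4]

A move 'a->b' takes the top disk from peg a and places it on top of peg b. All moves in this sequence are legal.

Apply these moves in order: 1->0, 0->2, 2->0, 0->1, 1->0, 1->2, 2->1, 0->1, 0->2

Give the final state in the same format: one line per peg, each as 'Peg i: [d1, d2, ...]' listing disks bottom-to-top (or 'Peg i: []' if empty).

After move 1 (1->0):
Peg 0: [2, 1]
Peg 1: [3]
Peg 2: [5, 4]

After move 2 (0->2):
Peg 0: [2]
Peg 1: [3]
Peg 2: [5, 4, 1]

After move 3 (2->0):
Peg 0: [2, 1]
Peg 1: [3]
Peg 2: [5, 4]

After move 4 (0->1):
Peg 0: [2]
Peg 1: [3, 1]
Peg 2: [5, 4]

After move 5 (1->0):
Peg 0: [2, 1]
Peg 1: [3]
Peg 2: [5, 4]

After move 6 (1->2):
Peg 0: [2, 1]
Peg 1: []
Peg 2: [5, 4, 3]

After move 7 (2->1):
Peg 0: [2, 1]
Peg 1: [3]
Peg 2: [5, 4]

After move 8 (0->1):
Peg 0: [2]
Peg 1: [3, 1]
Peg 2: [5, 4]

After move 9 (0->2):
Peg 0: []
Peg 1: [3, 1]
Peg 2: [5, 4, 2]

Answer: Peg 0: []
Peg 1: [3, 1]
Peg 2: [5, 4, 2]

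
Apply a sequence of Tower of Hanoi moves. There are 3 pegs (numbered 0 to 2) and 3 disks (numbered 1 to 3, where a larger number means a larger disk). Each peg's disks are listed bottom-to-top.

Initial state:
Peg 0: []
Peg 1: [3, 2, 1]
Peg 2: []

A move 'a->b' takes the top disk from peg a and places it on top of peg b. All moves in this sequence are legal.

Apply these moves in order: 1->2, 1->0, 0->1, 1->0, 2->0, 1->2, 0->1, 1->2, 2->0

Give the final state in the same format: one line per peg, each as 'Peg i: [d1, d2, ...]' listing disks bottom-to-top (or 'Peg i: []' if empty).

After move 1 (1->2):
Peg 0: []
Peg 1: [3, 2]
Peg 2: [1]

After move 2 (1->0):
Peg 0: [2]
Peg 1: [3]
Peg 2: [1]

After move 3 (0->1):
Peg 0: []
Peg 1: [3, 2]
Peg 2: [1]

After move 4 (1->0):
Peg 0: [2]
Peg 1: [3]
Peg 2: [1]

After move 5 (2->0):
Peg 0: [2, 1]
Peg 1: [3]
Peg 2: []

After move 6 (1->2):
Peg 0: [2, 1]
Peg 1: []
Peg 2: [3]

After move 7 (0->1):
Peg 0: [2]
Peg 1: [1]
Peg 2: [3]

After move 8 (1->2):
Peg 0: [2]
Peg 1: []
Peg 2: [3, 1]

After move 9 (2->0):
Peg 0: [2, 1]
Peg 1: []
Peg 2: [3]

Answer: Peg 0: [2, 1]
Peg 1: []
Peg 2: [3]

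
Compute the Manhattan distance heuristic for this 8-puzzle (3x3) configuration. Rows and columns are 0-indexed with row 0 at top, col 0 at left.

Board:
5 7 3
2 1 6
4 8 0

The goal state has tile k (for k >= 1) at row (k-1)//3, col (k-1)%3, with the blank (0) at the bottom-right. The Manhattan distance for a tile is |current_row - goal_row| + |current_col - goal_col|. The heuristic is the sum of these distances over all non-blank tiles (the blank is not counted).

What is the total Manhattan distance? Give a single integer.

Answer: 10

Derivation:
Tile 5: (0,0)->(1,1) = 2
Tile 7: (0,1)->(2,0) = 3
Tile 3: (0,2)->(0,2) = 0
Tile 2: (1,0)->(0,1) = 2
Tile 1: (1,1)->(0,0) = 2
Tile 6: (1,2)->(1,2) = 0
Tile 4: (2,0)->(1,0) = 1
Tile 8: (2,1)->(2,1) = 0
Sum: 2 + 3 + 0 + 2 + 2 + 0 + 1 + 0 = 10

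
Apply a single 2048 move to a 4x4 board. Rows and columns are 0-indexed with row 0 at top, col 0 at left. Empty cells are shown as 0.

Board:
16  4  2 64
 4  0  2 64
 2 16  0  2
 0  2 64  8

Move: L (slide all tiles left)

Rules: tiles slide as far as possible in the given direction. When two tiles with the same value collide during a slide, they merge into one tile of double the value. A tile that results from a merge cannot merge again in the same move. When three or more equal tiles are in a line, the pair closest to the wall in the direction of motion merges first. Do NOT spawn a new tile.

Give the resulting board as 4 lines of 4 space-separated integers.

Slide left:
row 0: [16, 4, 2, 64] -> [16, 4, 2, 64]
row 1: [4, 0, 2, 64] -> [4, 2, 64, 0]
row 2: [2, 16, 0, 2] -> [2, 16, 2, 0]
row 3: [0, 2, 64, 8] -> [2, 64, 8, 0]

Answer: 16  4  2 64
 4  2 64  0
 2 16  2  0
 2 64  8  0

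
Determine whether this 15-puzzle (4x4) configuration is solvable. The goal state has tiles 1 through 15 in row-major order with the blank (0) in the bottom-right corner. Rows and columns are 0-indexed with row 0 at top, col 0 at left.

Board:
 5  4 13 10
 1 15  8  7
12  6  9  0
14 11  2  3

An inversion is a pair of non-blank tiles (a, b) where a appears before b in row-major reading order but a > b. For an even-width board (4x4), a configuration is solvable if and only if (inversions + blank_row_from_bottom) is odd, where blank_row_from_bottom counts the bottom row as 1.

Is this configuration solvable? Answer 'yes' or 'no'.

Inversions: 54
Blank is in row 2 (0-indexed from top), which is row 2 counting from the bottom (bottom = 1).
54 + 2 = 56, which is even, so the puzzle is not solvable.

Answer: no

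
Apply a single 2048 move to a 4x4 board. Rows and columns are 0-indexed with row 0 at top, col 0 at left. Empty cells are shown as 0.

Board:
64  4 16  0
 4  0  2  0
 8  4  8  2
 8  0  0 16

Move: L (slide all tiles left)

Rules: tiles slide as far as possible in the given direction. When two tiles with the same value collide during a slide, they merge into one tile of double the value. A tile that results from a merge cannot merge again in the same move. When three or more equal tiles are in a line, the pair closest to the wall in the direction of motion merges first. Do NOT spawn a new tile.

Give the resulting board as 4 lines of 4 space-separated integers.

Answer: 64  4 16  0
 4  2  0  0
 8  4  8  2
 8 16  0  0

Derivation:
Slide left:
row 0: [64, 4, 16, 0] -> [64, 4, 16, 0]
row 1: [4, 0, 2, 0] -> [4, 2, 0, 0]
row 2: [8, 4, 8, 2] -> [8, 4, 8, 2]
row 3: [8, 0, 0, 16] -> [8, 16, 0, 0]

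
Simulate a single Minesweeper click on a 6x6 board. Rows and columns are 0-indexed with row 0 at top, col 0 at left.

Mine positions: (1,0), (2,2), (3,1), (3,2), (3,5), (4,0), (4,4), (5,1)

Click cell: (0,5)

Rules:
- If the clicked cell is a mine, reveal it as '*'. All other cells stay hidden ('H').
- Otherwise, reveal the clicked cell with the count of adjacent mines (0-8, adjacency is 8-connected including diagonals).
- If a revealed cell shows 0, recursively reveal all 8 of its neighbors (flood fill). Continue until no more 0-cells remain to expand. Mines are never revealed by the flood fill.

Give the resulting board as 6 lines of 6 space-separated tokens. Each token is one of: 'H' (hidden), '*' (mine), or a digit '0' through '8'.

H 1 0 0 0 0
H 2 1 1 0 0
H H H 2 1 1
H H H H H H
H H H H H H
H H H H H H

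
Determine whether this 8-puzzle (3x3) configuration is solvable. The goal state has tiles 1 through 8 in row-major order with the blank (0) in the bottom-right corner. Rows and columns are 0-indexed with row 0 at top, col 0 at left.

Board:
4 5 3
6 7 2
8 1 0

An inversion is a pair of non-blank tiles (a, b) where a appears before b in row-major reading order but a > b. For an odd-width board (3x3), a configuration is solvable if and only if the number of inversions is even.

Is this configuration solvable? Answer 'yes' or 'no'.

Inversions (pairs i<j in row-major order where tile[i] > tile[j] > 0): 14
14 is even, so the puzzle is solvable.

Answer: yes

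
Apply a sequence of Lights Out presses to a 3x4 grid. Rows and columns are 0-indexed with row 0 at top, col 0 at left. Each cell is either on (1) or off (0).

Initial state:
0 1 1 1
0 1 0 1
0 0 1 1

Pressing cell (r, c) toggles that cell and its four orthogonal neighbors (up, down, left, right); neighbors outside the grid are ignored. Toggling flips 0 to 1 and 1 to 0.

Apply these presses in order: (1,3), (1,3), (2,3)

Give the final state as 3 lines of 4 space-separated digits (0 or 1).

Answer: 0 1 1 1
0 1 0 0
0 0 0 0

Derivation:
After press 1 at (1,3):
0 1 1 0
0 1 1 0
0 0 1 0

After press 2 at (1,3):
0 1 1 1
0 1 0 1
0 0 1 1

After press 3 at (2,3):
0 1 1 1
0 1 0 0
0 0 0 0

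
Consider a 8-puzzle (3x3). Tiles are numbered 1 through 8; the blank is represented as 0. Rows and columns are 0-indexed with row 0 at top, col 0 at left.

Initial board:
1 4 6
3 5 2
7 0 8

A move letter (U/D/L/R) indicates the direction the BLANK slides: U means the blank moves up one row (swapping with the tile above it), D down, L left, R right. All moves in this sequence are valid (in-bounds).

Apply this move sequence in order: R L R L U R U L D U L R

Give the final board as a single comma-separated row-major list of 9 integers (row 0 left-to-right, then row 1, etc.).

After move 1 (R):
1 4 6
3 5 2
7 8 0

After move 2 (L):
1 4 6
3 5 2
7 0 8

After move 3 (R):
1 4 6
3 5 2
7 8 0

After move 4 (L):
1 4 6
3 5 2
7 0 8

After move 5 (U):
1 4 6
3 0 2
7 5 8

After move 6 (R):
1 4 6
3 2 0
7 5 8

After move 7 (U):
1 4 0
3 2 6
7 5 8

After move 8 (L):
1 0 4
3 2 6
7 5 8

After move 9 (D):
1 2 4
3 0 6
7 5 8

After move 10 (U):
1 0 4
3 2 6
7 5 8

After move 11 (L):
0 1 4
3 2 6
7 5 8

After move 12 (R):
1 0 4
3 2 6
7 5 8

Answer: 1, 0, 4, 3, 2, 6, 7, 5, 8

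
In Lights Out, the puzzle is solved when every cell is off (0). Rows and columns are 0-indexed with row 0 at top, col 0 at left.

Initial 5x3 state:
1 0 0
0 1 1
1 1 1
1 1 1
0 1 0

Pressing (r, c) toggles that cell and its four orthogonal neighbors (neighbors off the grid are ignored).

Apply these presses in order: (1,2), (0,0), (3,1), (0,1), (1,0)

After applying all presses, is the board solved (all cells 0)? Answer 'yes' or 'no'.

After press 1 at (1,2):
1 0 1
0 0 0
1 1 0
1 1 1
0 1 0

After press 2 at (0,0):
0 1 1
1 0 0
1 1 0
1 1 1
0 1 0

After press 3 at (3,1):
0 1 1
1 0 0
1 0 0
0 0 0
0 0 0

After press 4 at (0,1):
1 0 0
1 1 0
1 0 0
0 0 0
0 0 0

After press 5 at (1,0):
0 0 0
0 0 0
0 0 0
0 0 0
0 0 0

Lights still on: 0

Answer: yes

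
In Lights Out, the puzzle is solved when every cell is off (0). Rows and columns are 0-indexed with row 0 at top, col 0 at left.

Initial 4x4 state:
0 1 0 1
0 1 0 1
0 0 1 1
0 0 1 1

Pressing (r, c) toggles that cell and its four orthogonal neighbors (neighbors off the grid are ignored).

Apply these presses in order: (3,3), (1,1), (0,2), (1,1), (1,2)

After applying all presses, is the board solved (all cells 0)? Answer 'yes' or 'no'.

Answer: yes

Derivation:
After press 1 at (3,3):
0 1 0 1
0 1 0 1
0 0 1 0
0 0 0 0

After press 2 at (1,1):
0 0 0 1
1 0 1 1
0 1 1 0
0 0 0 0

After press 3 at (0,2):
0 1 1 0
1 0 0 1
0 1 1 0
0 0 0 0

After press 4 at (1,1):
0 0 1 0
0 1 1 1
0 0 1 0
0 0 0 0

After press 5 at (1,2):
0 0 0 0
0 0 0 0
0 0 0 0
0 0 0 0

Lights still on: 0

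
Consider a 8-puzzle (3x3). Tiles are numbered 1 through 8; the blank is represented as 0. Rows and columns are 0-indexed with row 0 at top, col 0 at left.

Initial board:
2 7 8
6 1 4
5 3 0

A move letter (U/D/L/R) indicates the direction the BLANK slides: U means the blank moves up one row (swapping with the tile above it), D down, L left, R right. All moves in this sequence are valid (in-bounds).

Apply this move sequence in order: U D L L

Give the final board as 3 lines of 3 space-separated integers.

Answer: 2 7 8
6 1 4
0 5 3

Derivation:
After move 1 (U):
2 7 8
6 1 0
5 3 4

After move 2 (D):
2 7 8
6 1 4
5 3 0

After move 3 (L):
2 7 8
6 1 4
5 0 3

After move 4 (L):
2 7 8
6 1 4
0 5 3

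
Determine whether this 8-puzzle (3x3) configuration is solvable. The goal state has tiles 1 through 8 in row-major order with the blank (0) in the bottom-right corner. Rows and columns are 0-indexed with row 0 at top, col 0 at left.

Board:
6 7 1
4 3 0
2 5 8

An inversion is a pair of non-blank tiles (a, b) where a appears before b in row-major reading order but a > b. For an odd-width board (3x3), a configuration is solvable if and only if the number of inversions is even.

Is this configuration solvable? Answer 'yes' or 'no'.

Inversions (pairs i<j in row-major order where tile[i] > tile[j] > 0): 13
13 is odd, so the puzzle is not solvable.

Answer: no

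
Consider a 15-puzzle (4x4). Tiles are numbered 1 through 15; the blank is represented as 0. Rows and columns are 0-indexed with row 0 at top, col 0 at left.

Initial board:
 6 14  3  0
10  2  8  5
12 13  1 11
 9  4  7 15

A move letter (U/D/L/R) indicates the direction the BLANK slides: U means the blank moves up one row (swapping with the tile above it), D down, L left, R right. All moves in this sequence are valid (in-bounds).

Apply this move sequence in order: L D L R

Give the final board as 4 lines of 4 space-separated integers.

After move 1 (L):
 6 14  0  3
10  2  8  5
12 13  1 11
 9  4  7 15

After move 2 (D):
 6 14  8  3
10  2  0  5
12 13  1 11
 9  4  7 15

After move 3 (L):
 6 14  8  3
10  0  2  5
12 13  1 11
 9  4  7 15

After move 4 (R):
 6 14  8  3
10  2  0  5
12 13  1 11
 9  4  7 15

Answer:  6 14  8  3
10  2  0  5
12 13  1 11
 9  4  7 15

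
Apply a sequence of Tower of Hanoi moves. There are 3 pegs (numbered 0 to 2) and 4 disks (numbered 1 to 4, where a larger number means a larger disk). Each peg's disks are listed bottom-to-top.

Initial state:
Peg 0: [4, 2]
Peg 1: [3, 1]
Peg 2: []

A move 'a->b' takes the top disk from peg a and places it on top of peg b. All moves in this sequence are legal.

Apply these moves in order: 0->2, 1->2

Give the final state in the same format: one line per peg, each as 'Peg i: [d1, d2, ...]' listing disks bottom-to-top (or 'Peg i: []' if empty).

After move 1 (0->2):
Peg 0: [4]
Peg 1: [3, 1]
Peg 2: [2]

After move 2 (1->2):
Peg 0: [4]
Peg 1: [3]
Peg 2: [2, 1]

Answer: Peg 0: [4]
Peg 1: [3]
Peg 2: [2, 1]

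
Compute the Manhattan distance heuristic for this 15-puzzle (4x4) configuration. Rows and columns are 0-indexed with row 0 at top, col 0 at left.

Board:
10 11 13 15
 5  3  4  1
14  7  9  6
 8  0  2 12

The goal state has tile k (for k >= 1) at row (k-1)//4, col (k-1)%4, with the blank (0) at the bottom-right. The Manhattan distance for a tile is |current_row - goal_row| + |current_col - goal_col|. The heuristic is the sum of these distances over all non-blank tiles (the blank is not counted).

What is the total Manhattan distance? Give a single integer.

Answer: 42

Derivation:
Tile 10: at (0,0), goal (2,1), distance |0-2|+|0-1| = 3
Tile 11: at (0,1), goal (2,2), distance |0-2|+|1-2| = 3
Tile 13: at (0,2), goal (3,0), distance |0-3|+|2-0| = 5
Tile 15: at (0,3), goal (3,2), distance |0-3|+|3-2| = 4
Tile 5: at (1,0), goal (1,0), distance |1-1|+|0-0| = 0
Tile 3: at (1,1), goal (0,2), distance |1-0|+|1-2| = 2
Tile 4: at (1,2), goal (0,3), distance |1-0|+|2-3| = 2
Tile 1: at (1,3), goal (0,0), distance |1-0|+|3-0| = 4
Tile 14: at (2,0), goal (3,1), distance |2-3|+|0-1| = 2
Tile 7: at (2,1), goal (1,2), distance |2-1|+|1-2| = 2
Tile 9: at (2,2), goal (2,0), distance |2-2|+|2-0| = 2
Tile 6: at (2,3), goal (1,1), distance |2-1|+|3-1| = 3
Tile 8: at (3,0), goal (1,3), distance |3-1|+|0-3| = 5
Tile 2: at (3,2), goal (0,1), distance |3-0|+|2-1| = 4
Tile 12: at (3,3), goal (2,3), distance |3-2|+|3-3| = 1
Sum: 3 + 3 + 5 + 4 + 0 + 2 + 2 + 4 + 2 + 2 + 2 + 3 + 5 + 4 + 1 = 42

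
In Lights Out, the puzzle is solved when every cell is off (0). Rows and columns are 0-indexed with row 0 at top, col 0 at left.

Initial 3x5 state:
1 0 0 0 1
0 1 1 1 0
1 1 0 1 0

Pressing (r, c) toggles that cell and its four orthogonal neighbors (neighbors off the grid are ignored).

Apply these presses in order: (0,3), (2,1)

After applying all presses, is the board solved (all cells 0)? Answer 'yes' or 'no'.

After press 1 at (0,3):
1 0 1 1 0
0 1 1 0 0
1 1 0 1 0

After press 2 at (2,1):
1 0 1 1 0
0 0 1 0 0
0 0 1 1 0

Lights still on: 6

Answer: no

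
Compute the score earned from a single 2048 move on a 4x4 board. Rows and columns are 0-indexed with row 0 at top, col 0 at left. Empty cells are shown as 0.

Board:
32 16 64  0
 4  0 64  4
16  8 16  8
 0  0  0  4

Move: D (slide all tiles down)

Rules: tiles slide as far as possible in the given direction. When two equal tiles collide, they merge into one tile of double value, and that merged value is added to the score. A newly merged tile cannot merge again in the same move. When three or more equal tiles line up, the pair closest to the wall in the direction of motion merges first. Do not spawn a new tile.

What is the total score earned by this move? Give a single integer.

Answer: 128

Derivation:
Slide down:
col 0: [32, 4, 16, 0] -> [0, 32, 4, 16]  score +0 (running 0)
col 1: [16, 0, 8, 0] -> [0, 0, 16, 8]  score +0 (running 0)
col 2: [64, 64, 16, 0] -> [0, 0, 128, 16]  score +128 (running 128)
col 3: [0, 4, 8, 4] -> [0, 4, 8, 4]  score +0 (running 128)
Board after move:
  0   0   0   0
 32   0   0   4
  4  16 128   8
 16   8  16   4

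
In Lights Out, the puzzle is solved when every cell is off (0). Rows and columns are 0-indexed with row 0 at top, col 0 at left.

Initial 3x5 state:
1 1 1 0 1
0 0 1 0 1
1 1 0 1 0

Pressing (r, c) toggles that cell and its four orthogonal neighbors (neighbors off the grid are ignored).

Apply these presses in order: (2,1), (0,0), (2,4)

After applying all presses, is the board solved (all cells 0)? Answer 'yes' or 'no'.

Answer: no

Derivation:
After press 1 at (2,1):
1 1 1 0 1
0 1 1 0 1
0 0 1 1 0

After press 2 at (0,0):
0 0 1 0 1
1 1 1 0 1
0 0 1 1 0

After press 3 at (2,4):
0 0 1 0 1
1 1 1 0 0
0 0 1 0 1

Lights still on: 7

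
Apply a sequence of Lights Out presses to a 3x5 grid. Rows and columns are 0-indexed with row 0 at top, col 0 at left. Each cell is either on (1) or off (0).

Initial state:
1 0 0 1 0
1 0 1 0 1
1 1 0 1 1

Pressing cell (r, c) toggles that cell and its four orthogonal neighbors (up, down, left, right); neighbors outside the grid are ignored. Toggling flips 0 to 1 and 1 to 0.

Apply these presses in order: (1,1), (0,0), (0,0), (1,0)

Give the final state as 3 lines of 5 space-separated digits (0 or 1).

After press 1 at (1,1):
1 1 0 1 0
0 1 0 0 1
1 0 0 1 1

After press 2 at (0,0):
0 0 0 1 0
1 1 0 0 1
1 0 0 1 1

After press 3 at (0,0):
1 1 0 1 0
0 1 0 0 1
1 0 0 1 1

After press 4 at (1,0):
0 1 0 1 0
1 0 0 0 1
0 0 0 1 1

Answer: 0 1 0 1 0
1 0 0 0 1
0 0 0 1 1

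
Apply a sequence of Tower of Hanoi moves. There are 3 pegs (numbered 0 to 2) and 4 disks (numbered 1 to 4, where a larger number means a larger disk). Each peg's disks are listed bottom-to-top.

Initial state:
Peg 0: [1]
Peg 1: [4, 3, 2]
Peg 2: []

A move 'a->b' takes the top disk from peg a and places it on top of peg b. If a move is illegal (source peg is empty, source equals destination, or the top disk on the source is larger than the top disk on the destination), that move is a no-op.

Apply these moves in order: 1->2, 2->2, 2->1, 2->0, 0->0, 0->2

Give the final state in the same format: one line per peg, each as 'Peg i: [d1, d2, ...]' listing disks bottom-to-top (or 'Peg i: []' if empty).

After move 1 (1->2):
Peg 0: [1]
Peg 1: [4, 3]
Peg 2: [2]

After move 2 (2->2):
Peg 0: [1]
Peg 1: [4, 3]
Peg 2: [2]

After move 3 (2->1):
Peg 0: [1]
Peg 1: [4, 3, 2]
Peg 2: []

After move 4 (2->0):
Peg 0: [1]
Peg 1: [4, 3, 2]
Peg 2: []

After move 5 (0->0):
Peg 0: [1]
Peg 1: [4, 3, 2]
Peg 2: []

After move 6 (0->2):
Peg 0: []
Peg 1: [4, 3, 2]
Peg 2: [1]

Answer: Peg 0: []
Peg 1: [4, 3, 2]
Peg 2: [1]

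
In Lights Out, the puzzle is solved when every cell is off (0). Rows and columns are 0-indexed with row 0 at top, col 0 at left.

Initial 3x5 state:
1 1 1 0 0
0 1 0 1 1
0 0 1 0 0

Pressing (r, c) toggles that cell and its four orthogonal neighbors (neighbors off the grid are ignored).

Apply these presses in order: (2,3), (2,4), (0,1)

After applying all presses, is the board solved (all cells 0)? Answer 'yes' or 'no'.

After press 1 at (2,3):
1 1 1 0 0
0 1 0 0 1
0 0 0 1 1

After press 2 at (2,4):
1 1 1 0 0
0 1 0 0 0
0 0 0 0 0

After press 3 at (0,1):
0 0 0 0 0
0 0 0 0 0
0 0 0 0 0

Lights still on: 0

Answer: yes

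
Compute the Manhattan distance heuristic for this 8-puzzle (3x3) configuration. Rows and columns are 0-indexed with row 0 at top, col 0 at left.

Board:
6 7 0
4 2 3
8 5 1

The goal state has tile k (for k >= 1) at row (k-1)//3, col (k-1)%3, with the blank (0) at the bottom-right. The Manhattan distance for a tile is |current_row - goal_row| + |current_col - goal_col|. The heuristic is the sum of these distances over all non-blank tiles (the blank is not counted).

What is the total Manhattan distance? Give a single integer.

Answer: 14

Derivation:
Tile 6: at (0,0), goal (1,2), distance |0-1|+|0-2| = 3
Tile 7: at (0,1), goal (2,0), distance |0-2|+|1-0| = 3
Tile 4: at (1,0), goal (1,0), distance |1-1|+|0-0| = 0
Tile 2: at (1,1), goal (0,1), distance |1-0|+|1-1| = 1
Tile 3: at (1,2), goal (0,2), distance |1-0|+|2-2| = 1
Tile 8: at (2,0), goal (2,1), distance |2-2|+|0-1| = 1
Tile 5: at (2,1), goal (1,1), distance |2-1|+|1-1| = 1
Tile 1: at (2,2), goal (0,0), distance |2-0|+|2-0| = 4
Sum: 3 + 3 + 0 + 1 + 1 + 1 + 1 + 4 = 14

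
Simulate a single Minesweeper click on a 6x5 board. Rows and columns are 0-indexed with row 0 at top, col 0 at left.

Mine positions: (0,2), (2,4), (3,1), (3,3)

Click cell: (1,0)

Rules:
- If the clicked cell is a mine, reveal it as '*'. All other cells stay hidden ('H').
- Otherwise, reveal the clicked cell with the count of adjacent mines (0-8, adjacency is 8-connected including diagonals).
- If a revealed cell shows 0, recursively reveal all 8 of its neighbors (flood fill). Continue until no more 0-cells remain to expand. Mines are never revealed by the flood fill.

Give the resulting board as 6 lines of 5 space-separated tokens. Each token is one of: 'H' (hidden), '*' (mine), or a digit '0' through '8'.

0 1 H H H
0 1 H H H
1 1 H H H
H H H H H
H H H H H
H H H H H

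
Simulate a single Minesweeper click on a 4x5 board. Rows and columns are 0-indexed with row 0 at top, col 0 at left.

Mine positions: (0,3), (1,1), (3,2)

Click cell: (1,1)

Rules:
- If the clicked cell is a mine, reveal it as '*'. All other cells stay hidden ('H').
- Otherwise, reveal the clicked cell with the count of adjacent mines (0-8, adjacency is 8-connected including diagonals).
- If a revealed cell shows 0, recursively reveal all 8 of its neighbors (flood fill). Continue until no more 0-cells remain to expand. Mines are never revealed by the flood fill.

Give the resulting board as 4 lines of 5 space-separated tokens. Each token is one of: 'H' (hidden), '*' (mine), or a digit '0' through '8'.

H H H H H
H * H H H
H H H H H
H H H H H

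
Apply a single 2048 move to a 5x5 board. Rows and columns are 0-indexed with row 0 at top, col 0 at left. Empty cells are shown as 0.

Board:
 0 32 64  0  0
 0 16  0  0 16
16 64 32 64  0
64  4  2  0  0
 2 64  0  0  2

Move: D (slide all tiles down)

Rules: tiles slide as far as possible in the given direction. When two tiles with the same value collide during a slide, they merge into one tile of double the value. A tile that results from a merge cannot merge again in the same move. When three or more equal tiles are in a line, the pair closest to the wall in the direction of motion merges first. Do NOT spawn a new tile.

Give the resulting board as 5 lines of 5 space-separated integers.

Slide down:
col 0: [0, 0, 16, 64, 2] -> [0, 0, 16, 64, 2]
col 1: [32, 16, 64, 4, 64] -> [32, 16, 64, 4, 64]
col 2: [64, 0, 32, 2, 0] -> [0, 0, 64, 32, 2]
col 3: [0, 0, 64, 0, 0] -> [0, 0, 0, 0, 64]
col 4: [0, 16, 0, 0, 2] -> [0, 0, 0, 16, 2]

Answer:  0 32  0  0  0
 0 16  0  0  0
16 64 64  0  0
64  4 32  0 16
 2 64  2 64  2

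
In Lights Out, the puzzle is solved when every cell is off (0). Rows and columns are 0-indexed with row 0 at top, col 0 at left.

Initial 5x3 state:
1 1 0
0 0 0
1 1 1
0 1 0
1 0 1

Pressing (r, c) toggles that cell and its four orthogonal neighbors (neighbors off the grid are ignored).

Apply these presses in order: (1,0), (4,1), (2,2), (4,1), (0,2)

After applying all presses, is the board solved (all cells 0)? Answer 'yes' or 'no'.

After press 1 at (1,0):
0 1 0
1 1 0
0 1 1
0 1 0
1 0 1

After press 2 at (4,1):
0 1 0
1 1 0
0 1 1
0 0 0
0 1 0

After press 3 at (2,2):
0 1 0
1 1 1
0 0 0
0 0 1
0 1 0

After press 4 at (4,1):
0 1 0
1 1 1
0 0 0
0 1 1
1 0 1

After press 5 at (0,2):
0 0 1
1 1 0
0 0 0
0 1 1
1 0 1

Lights still on: 7

Answer: no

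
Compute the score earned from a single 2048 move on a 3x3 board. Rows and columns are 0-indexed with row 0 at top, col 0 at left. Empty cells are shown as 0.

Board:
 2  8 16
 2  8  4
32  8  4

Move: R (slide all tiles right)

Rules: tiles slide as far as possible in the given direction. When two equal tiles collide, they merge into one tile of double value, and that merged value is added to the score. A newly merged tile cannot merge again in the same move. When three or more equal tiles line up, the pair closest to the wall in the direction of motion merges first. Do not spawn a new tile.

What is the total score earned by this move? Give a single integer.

Answer: 0

Derivation:
Slide right:
row 0: [2, 8, 16] -> [2, 8, 16]  score +0 (running 0)
row 1: [2, 8, 4] -> [2, 8, 4]  score +0 (running 0)
row 2: [32, 8, 4] -> [32, 8, 4]  score +0 (running 0)
Board after move:
 2  8 16
 2  8  4
32  8  4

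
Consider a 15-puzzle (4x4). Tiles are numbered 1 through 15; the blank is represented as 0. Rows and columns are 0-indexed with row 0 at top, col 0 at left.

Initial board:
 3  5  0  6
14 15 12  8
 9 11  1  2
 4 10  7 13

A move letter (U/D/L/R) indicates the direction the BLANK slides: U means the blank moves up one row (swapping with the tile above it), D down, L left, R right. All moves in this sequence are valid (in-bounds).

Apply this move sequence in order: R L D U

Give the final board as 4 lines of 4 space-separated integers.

Answer:  3  5  0  6
14 15 12  8
 9 11  1  2
 4 10  7 13

Derivation:
After move 1 (R):
 3  5  6  0
14 15 12  8
 9 11  1  2
 4 10  7 13

After move 2 (L):
 3  5  0  6
14 15 12  8
 9 11  1  2
 4 10  7 13

After move 3 (D):
 3  5 12  6
14 15  0  8
 9 11  1  2
 4 10  7 13

After move 4 (U):
 3  5  0  6
14 15 12  8
 9 11  1  2
 4 10  7 13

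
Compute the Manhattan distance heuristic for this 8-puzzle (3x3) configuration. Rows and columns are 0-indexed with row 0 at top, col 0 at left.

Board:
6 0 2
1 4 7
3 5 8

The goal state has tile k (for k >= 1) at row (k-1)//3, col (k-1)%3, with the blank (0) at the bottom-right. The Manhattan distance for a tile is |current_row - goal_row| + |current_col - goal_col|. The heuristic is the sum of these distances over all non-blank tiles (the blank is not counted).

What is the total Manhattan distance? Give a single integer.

Answer: 15

Derivation:
Tile 6: at (0,0), goal (1,2), distance |0-1|+|0-2| = 3
Tile 2: at (0,2), goal (0,1), distance |0-0|+|2-1| = 1
Tile 1: at (1,0), goal (0,0), distance |1-0|+|0-0| = 1
Tile 4: at (1,1), goal (1,0), distance |1-1|+|1-0| = 1
Tile 7: at (1,2), goal (2,0), distance |1-2|+|2-0| = 3
Tile 3: at (2,0), goal (0,2), distance |2-0|+|0-2| = 4
Tile 5: at (2,1), goal (1,1), distance |2-1|+|1-1| = 1
Tile 8: at (2,2), goal (2,1), distance |2-2|+|2-1| = 1
Sum: 3 + 1 + 1 + 1 + 3 + 4 + 1 + 1 = 15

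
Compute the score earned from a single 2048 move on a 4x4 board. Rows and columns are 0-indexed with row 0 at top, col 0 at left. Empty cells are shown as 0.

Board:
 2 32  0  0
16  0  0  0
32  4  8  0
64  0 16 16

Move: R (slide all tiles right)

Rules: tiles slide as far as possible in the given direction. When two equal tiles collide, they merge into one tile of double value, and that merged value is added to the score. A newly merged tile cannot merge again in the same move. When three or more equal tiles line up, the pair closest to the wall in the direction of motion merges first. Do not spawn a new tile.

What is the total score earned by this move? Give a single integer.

Answer: 32

Derivation:
Slide right:
row 0: [2, 32, 0, 0] -> [0, 0, 2, 32]  score +0 (running 0)
row 1: [16, 0, 0, 0] -> [0, 0, 0, 16]  score +0 (running 0)
row 2: [32, 4, 8, 0] -> [0, 32, 4, 8]  score +0 (running 0)
row 3: [64, 0, 16, 16] -> [0, 0, 64, 32]  score +32 (running 32)
Board after move:
 0  0  2 32
 0  0  0 16
 0 32  4  8
 0  0 64 32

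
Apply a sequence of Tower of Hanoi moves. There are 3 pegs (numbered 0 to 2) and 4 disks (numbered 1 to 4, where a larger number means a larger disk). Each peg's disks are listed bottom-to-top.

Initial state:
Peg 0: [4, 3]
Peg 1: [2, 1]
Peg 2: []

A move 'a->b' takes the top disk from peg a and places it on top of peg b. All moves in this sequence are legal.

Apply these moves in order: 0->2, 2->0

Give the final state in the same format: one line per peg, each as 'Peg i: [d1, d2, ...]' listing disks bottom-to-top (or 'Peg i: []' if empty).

After move 1 (0->2):
Peg 0: [4]
Peg 1: [2, 1]
Peg 2: [3]

After move 2 (2->0):
Peg 0: [4, 3]
Peg 1: [2, 1]
Peg 2: []

Answer: Peg 0: [4, 3]
Peg 1: [2, 1]
Peg 2: []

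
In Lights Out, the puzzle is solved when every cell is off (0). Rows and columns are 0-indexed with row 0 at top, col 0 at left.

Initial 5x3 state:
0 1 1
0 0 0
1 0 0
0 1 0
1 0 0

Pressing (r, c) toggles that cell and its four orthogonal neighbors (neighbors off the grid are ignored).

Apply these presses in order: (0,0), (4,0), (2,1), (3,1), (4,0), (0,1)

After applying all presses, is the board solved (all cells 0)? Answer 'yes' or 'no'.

After press 1 at (0,0):
1 0 1
1 0 0
1 0 0
0 1 0
1 0 0

After press 2 at (4,0):
1 0 1
1 0 0
1 0 0
1 1 0
0 1 0

After press 3 at (2,1):
1 0 1
1 1 0
0 1 1
1 0 0
0 1 0

After press 4 at (3,1):
1 0 1
1 1 0
0 0 1
0 1 1
0 0 0

After press 5 at (4,0):
1 0 1
1 1 0
0 0 1
1 1 1
1 1 0

After press 6 at (0,1):
0 1 0
1 0 0
0 0 1
1 1 1
1 1 0

Lights still on: 8

Answer: no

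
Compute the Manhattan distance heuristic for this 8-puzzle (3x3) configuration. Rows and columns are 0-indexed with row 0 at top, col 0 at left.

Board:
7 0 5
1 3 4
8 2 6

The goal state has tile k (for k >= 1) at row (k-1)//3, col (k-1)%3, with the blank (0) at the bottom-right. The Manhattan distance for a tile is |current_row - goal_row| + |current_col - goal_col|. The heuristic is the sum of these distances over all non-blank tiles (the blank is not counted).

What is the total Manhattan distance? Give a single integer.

Tile 7: (0,0)->(2,0) = 2
Tile 5: (0,2)->(1,1) = 2
Tile 1: (1,0)->(0,0) = 1
Tile 3: (1,1)->(0,2) = 2
Tile 4: (1,2)->(1,0) = 2
Tile 8: (2,0)->(2,1) = 1
Tile 2: (2,1)->(0,1) = 2
Tile 6: (2,2)->(1,2) = 1
Sum: 2 + 2 + 1 + 2 + 2 + 1 + 2 + 1 = 13

Answer: 13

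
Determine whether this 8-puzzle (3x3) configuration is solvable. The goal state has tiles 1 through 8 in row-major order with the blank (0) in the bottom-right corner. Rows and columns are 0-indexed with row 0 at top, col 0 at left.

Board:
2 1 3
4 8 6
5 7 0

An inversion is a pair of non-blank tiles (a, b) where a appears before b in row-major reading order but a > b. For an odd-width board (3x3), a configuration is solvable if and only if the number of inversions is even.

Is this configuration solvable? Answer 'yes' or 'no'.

Answer: no

Derivation:
Inversions (pairs i<j in row-major order where tile[i] > tile[j] > 0): 5
5 is odd, so the puzzle is not solvable.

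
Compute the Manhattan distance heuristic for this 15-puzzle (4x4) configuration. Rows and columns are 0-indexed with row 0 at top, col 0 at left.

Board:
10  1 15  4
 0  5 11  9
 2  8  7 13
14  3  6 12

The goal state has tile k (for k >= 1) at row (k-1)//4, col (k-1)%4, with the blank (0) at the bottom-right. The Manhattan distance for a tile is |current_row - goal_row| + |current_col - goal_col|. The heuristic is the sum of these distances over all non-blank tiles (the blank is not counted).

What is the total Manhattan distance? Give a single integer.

Answer: 33

Derivation:
Tile 10: (0,0)->(2,1) = 3
Tile 1: (0,1)->(0,0) = 1
Tile 15: (0,2)->(3,2) = 3
Tile 4: (0,3)->(0,3) = 0
Tile 5: (1,1)->(1,0) = 1
Tile 11: (1,2)->(2,2) = 1
Tile 9: (1,3)->(2,0) = 4
Tile 2: (2,0)->(0,1) = 3
Tile 8: (2,1)->(1,3) = 3
Tile 7: (2,2)->(1,2) = 1
Tile 13: (2,3)->(3,0) = 4
Tile 14: (3,0)->(3,1) = 1
Tile 3: (3,1)->(0,2) = 4
Tile 6: (3,2)->(1,1) = 3
Tile 12: (3,3)->(2,3) = 1
Sum: 3 + 1 + 3 + 0 + 1 + 1 + 4 + 3 + 3 + 1 + 4 + 1 + 4 + 3 + 1 = 33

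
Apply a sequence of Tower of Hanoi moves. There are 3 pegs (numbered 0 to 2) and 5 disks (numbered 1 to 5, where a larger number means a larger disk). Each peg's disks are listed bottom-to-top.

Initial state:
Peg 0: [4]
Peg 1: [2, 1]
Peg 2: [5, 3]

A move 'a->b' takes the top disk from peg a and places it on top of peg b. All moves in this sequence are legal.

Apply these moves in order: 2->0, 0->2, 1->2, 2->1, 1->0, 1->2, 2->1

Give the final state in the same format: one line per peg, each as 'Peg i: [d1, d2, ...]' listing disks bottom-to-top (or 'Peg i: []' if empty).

After move 1 (2->0):
Peg 0: [4, 3]
Peg 1: [2, 1]
Peg 2: [5]

After move 2 (0->2):
Peg 0: [4]
Peg 1: [2, 1]
Peg 2: [5, 3]

After move 3 (1->2):
Peg 0: [4]
Peg 1: [2]
Peg 2: [5, 3, 1]

After move 4 (2->1):
Peg 0: [4]
Peg 1: [2, 1]
Peg 2: [5, 3]

After move 5 (1->0):
Peg 0: [4, 1]
Peg 1: [2]
Peg 2: [5, 3]

After move 6 (1->2):
Peg 0: [4, 1]
Peg 1: []
Peg 2: [5, 3, 2]

After move 7 (2->1):
Peg 0: [4, 1]
Peg 1: [2]
Peg 2: [5, 3]

Answer: Peg 0: [4, 1]
Peg 1: [2]
Peg 2: [5, 3]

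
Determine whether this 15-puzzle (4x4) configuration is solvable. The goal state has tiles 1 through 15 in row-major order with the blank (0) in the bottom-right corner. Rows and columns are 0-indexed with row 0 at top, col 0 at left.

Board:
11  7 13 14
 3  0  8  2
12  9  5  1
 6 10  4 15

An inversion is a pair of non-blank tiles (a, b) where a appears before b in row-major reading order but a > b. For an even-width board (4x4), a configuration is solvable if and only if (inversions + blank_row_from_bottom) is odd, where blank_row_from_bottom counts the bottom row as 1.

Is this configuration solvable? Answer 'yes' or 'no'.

Inversions: 58
Blank is in row 1 (0-indexed from top), which is row 3 counting from the bottom (bottom = 1).
58 + 3 = 61, which is odd, so the puzzle is solvable.

Answer: yes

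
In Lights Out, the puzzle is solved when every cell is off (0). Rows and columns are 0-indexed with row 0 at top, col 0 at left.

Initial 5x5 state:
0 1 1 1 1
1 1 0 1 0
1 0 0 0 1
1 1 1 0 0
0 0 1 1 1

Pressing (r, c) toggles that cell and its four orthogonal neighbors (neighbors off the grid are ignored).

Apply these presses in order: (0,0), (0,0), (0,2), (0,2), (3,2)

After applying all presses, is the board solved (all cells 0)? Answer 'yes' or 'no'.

After press 1 at (0,0):
1 0 1 1 1
0 1 0 1 0
1 0 0 0 1
1 1 1 0 0
0 0 1 1 1

After press 2 at (0,0):
0 1 1 1 1
1 1 0 1 0
1 0 0 0 1
1 1 1 0 0
0 0 1 1 1

After press 3 at (0,2):
0 0 0 0 1
1 1 1 1 0
1 0 0 0 1
1 1 1 0 0
0 0 1 1 1

After press 4 at (0,2):
0 1 1 1 1
1 1 0 1 0
1 0 0 0 1
1 1 1 0 0
0 0 1 1 1

After press 5 at (3,2):
0 1 1 1 1
1 1 0 1 0
1 0 1 0 1
1 0 0 1 0
0 0 0 1 1

Lights still on: 14

Answer: no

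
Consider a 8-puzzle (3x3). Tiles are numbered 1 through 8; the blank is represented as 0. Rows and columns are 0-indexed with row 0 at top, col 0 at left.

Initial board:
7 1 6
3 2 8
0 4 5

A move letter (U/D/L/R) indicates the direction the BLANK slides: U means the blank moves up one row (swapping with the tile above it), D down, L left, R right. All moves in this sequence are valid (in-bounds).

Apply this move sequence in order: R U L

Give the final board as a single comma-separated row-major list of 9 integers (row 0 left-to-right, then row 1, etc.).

After move 1 (R):
7 1 6
3 2 8
4 0 5

After move 2 (U):
7 1 6
3 0 8
4 2 5

After move 3 (L):
7 1 6
0 3 8
4 2 5

Answer: 7, 1, 6, 0, 3, 8, 4, 2, 5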